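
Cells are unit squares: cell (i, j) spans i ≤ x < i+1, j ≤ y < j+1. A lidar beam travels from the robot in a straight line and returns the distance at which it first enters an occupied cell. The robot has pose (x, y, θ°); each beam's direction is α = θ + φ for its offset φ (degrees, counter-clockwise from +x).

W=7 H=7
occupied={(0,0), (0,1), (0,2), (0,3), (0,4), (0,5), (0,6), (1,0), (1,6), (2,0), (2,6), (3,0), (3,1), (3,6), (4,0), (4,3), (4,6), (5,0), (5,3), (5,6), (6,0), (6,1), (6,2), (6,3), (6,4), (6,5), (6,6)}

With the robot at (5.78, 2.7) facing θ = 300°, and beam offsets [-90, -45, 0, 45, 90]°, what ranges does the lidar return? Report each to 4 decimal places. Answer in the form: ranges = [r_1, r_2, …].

ranges = [2.0554, 1.7600, 0.4400, 0.2278, 0.2540]

beam 1: φ=-90°, α=210°
  dir = (cos 210°, sin 210°) = (-0.8660, -0.5000); from cell (5,2)
  next x-line at t=0.9007, next y-line at t=1.4000; Δt_x=1.1547, Δt_y=2.0000
    x: enter (4,2) at t=0.9007
    y: enter (4,1) at t=1.4000
    x: enter (3,1) at t=2.0554 ← occupied
  → r_1 = 2.0554
beam 2: φ=-45°, α=255°
  dir = (cos 255°, sin 255°) = (-0.2588, -0.9659); from cell (5,2)
  next x-line at t=3.0137, next y-line at t=0.7247; Δt_x=3.8637, Δt_y=1.0353
    y: enter (5,1) at t=0.7247
    y: enter (5,0) at t=1.7600 ← occupied
  → r_2 = 1.7600
beam 3: φ=0°, α=300°
  dir = (cos 300°, sin 300°) = (0.5000, -0.8660); from cell (5,2)
  next x-line at t=0.4400, next y-line at t=0.8083; Δt_x=2.0000, Δt_y=1.1547
    x: enter (6,2) at t=0.4400 ← occupied
  → r_3 = 0.4400
beam 4: φ=45°, α=345°
  dir = (cos 345°, sin 345°) = (0.9659, -0.2588); from cell (5,2)
  next x-line at t=0.2278, next y-line at t=2.7046; Δt_x=1.0353, Δt_y=3.8637
    x: enter (6,2) at t=0.2278 ← occupied
  → r_4 = 0.2278
beam 5: φ=90°, α=30°
  dir = (cos 30°, sin 30°) = (0.8660, 0.5000); from cell (5,2)
  next x-line at t=0.2540, next y-line at t=0.6000; Δt_x=1.1547, Δt_y=2.0000
    x: enter (6,2) at t=0.2540 ← occupied
  → r_5 = 0.2540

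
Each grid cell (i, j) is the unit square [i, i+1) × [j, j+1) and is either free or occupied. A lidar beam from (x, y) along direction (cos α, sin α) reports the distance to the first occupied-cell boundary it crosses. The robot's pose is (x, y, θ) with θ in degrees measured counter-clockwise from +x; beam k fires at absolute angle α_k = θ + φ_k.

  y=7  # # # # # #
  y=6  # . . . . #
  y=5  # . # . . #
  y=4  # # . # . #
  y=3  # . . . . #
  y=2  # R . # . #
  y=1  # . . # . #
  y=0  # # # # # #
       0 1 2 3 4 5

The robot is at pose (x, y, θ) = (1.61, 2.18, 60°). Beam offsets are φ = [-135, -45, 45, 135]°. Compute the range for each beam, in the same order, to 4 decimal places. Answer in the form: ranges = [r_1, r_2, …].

beam 1: φ=-135°, α=285°
  direction (0.2588, -0.9659); cell (1,2); t to first gridline: x 1.5068, y 0.1863 (then +3.8637 / +1.0353)
    (1,1) via y @ 0.1863
    (1,0) via y @ 1.2216  # hit
  → r_1 = 1.2216
beam 2: φ=-45°, α=15°
  direction (0.9659, 0.2588); cell (1,2); t to first gridline: x 0.4038, y 3.1682 (then +1.0353 / +3.8637)
    (2,2) via x @ 0.4038
    (3,2) via x @ 1.4390  # hit
  → r_2 = 1.4390
beam 3: φ=45°, α=105°
  direction (-0.2588, 0.9659); cell (1,2); t to first gridline: x 2.3569, y 0.8489 (then +3.8637 / +1.0353)
    (1,3) via y @ 0.8489
    (1,4) via y @ 1.8842  # hit
  → r_3 = 1.8842
beam 4: φ=135°, α=195°
  direction (-0.9659, -0.2588); cell (1,2); t to first gridline: x 0.6315, y 0.6955 (then +1.0353 / +3.8637)
    (0,2) via x @ 0.6315  # hit
  → r_4 = 0.6315

ranges = [1.2216, 1.4390, 1.8842, 0.6315]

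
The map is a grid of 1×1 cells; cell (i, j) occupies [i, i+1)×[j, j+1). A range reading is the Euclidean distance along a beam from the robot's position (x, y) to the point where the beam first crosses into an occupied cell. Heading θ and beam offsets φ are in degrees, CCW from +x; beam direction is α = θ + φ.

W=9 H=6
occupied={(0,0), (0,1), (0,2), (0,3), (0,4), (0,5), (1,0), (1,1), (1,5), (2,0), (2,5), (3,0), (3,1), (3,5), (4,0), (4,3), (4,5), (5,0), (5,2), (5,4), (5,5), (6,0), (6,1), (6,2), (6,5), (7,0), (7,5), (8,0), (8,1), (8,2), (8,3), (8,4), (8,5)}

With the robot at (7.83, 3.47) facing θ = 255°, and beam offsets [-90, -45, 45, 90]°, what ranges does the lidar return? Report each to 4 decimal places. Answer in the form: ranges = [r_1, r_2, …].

beam 1: φ=-90°, α=165°
  cosα=-0.9659 sinα=0.2588 | (7,3) | tMaxX 0.8593 tMaxY 2.0478 | tΔX 1.0353 tΔY 3.8637
    t=0.8593 [x] (6,3)
    t=1.8946 [x] (5,3)
    t=2.0478 [y] (5,4) — stop
  → r_1 = 2.0478
beam 2: φ=-45°, α=210°
  cosα=-0.8660 sinα=-0.5000 | (7,3) | tMaxX 0.9584 tMaxY 0.9400 | tΔX 1.1547 tΔY 2.0000
    t=0.9400 [y] (7,2)
    t=0.9584 [x] (6,2) — stop
  → r_2 = 0.9584
beam 3: φ=45°, α=300°
  cosα=0.5000 sinα=-0.8660 | (7,3) | tMaxX 0.3400 tMaxY 0.5427 | tΔX 2.0000 tΔY 1.1547
    t=0.3400 [x] (8,3) — stop
  → r_3 = 0.3400
beam 4: φ=90°, α=345°
  cosα=0.9659 sinα=-0.2588 | (7,3) | tMaxX 0.1760 tMaxY 1.8159 | tΔX 1.0353 tΔY 3.8637
    t=0.1760 [x] (8,3) — stop
  → r_4 = 0.1760

ranges = [2.0478, 0.9584, 0.3400, 0.1760]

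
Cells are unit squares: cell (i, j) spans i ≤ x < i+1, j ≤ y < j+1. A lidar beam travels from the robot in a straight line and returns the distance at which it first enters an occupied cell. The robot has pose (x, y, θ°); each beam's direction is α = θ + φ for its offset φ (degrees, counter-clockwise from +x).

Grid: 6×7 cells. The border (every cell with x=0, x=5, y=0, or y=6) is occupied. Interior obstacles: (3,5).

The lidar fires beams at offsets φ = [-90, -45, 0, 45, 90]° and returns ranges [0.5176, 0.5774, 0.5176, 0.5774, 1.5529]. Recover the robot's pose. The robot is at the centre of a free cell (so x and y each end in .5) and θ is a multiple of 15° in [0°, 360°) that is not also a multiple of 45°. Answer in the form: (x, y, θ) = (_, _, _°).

(x, y, θ) = (2.5, 5.5, 75°)

The pose lattice has 19·16 = 304 candidates. Test each by forward raycasting.
  (1.5, 2.5, 345°): beam 1 = 1.5529 ≠ 0.5176 ✗
  (3.5, 3.5, 150°): beam 1 = 2.8868 ≠ 0.5176 ✗
  (4.5, 3.5, 195°): beam 1 = 1.9319 ≠ 0.5176 ✗
  (3.5, 2.5, 60°): beam 1 = 1.7321 ≠ 0.5176 ✗
  (1.5, 3.5, 210°): beam 1 = 1.0000 ≠ 0.5176 ✗
  …
  (2.5, 5.5, 75°): r_1=0.5176, r_2=0.5774, r_3=0.5176, r_4=0.5774, r_5=1.5529 — all match ✓
No second candidate reproduces the full scan.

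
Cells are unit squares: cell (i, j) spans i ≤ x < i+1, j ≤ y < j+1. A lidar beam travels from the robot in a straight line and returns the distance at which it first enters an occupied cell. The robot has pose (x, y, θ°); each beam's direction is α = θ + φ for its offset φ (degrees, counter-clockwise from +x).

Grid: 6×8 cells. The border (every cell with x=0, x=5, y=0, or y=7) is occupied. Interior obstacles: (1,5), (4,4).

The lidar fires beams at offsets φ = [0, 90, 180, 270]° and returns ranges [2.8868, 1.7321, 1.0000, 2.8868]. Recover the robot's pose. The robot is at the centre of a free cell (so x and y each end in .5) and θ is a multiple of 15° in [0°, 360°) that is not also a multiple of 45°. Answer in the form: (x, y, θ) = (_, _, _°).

The pose lattice has 22·16 = 352 candidates. Test each by forward raycasting.
  (2.5, 5.5, 285°): beam 1 = 4.6587 ≠ 2.8868 ✗
  (4.5, 1.5, 195°): beam 1 = 1.9319 ≠ 2.8868 ✗
  (1.5, 1.5, 285°): beam 1 = 0.5176 ≠ 2.8868 ✗
  (3.5, 4.5, 165°): beam 1 = 1.9319 ≠ 2.8868 ✗
  …
  (3.5, 3.5, 240°): r_1=2.8868, r_2=1.7321, r_3=1.0000, r_4=2.8868 — all match ✓
Only this pose fits every beam.

(x, y, θ) = (3.5, 3.5, 240°)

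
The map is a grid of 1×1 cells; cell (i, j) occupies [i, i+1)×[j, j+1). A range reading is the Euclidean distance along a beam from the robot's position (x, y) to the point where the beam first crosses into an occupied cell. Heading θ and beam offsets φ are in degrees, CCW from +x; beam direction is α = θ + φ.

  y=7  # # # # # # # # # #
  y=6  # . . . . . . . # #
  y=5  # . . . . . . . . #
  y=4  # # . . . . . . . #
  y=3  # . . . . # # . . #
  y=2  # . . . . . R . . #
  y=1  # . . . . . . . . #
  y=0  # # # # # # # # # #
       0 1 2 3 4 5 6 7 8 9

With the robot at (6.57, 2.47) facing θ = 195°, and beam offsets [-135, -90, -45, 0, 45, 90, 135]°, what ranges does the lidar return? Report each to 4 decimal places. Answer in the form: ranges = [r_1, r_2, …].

ranges = [0.6120, 0.5487, 1.0600, 5.6796, 1.6974, 1.5219, 2.8059]

beam 1: φ=-135°, α=60°
  cosα=0.5000 sinα=0.8660 | (6,2) | tMaxX 0.8600 tMaxY 0.6120 | tΔX 2.0000 tΔY 1.1547
    t=0.6120 [y] (6,3) — stop
  → r_1 = 0.6120
beam 2: φ=-90°, α=105°
  cosα=-0.2588 sinα=0.9659 | (6,2) | tMaxX 2.2023 tMaxY 0.5487 | tΔX 3.8637 tΔY 1.0353
    t=0.5487 [y] (6,3) — stop
  → r_2 = 0.5487
beam 3: φ=-45°, α=150°
  cosα=-0.8660 sinα=0.5000 | (6,2) | tMaxX 0.6582 tMaxY 1.0600 | tΔX 1.1547 tΔY 2.0000
    t=0.6582 [x] (5,2)
    t=1.0600 [y] (5,3) — stop
  → r_3 = 1.0600
beam 4: φ=0°, α=195°
  cosα=-0.9659 sinα=-0.2588 | (6,2) | tMaxX 0.5901 tMaxY 1.8159 | tΔX 1.0353 tΔY 3.8637
    t=0.5901 [x] (5,2)
    t=1.6254 [x] (4,2)
    t=1.8159 [y] (4,1)
    t=2.6607 [x] (3,1)
    t=3.6959 [x] (2,1)
    t=4.7312 [x] (1,1)
    t=5.6796 [y] (1,0) — stop
  → r_4 = 5.6796
beam 5: φ=45°, α=240°
  cosα=-0.5000 sinα=-0.8660 | (6,2) | tMaxX 1.1400 tMaxY 0.5427 | tΔX 2.0000 tΔY 1.1547
    t=0.5427 [y] (6,1)
    t=1.1400 [x] (5,1)
    t=1.6974 [y] (5,0) — stop
  → r_5 = 1.6974
beam 6: φ=90°, α=285°
  cosα=0.2588 sinα=-0.9659 | (6,2) | tMaxX 1.6614 tMaxY 0.4866 | tΔX 3.8637 tΔY 1.0353
    t=0.4866 [y] (6,1)
    t=1.5219 [y] (6,0) — stop
  → r_6 = 1.5219
beam 7: φ=135°, α=330°
  cosα=0.8660 sinα=-0.5000 | (6,2) | tMaxX 0.4965 tMaxY 0.9400 | tΔX 1.1547 tΔY 2.0000
    t=0.4965 [x] (7,2)
    t=0.9400 [y] (7,1)
    t=1.6512 [x] (8,1)
    t=2.8059 [x] (9,1) — stop
  → r_7 = 2.8059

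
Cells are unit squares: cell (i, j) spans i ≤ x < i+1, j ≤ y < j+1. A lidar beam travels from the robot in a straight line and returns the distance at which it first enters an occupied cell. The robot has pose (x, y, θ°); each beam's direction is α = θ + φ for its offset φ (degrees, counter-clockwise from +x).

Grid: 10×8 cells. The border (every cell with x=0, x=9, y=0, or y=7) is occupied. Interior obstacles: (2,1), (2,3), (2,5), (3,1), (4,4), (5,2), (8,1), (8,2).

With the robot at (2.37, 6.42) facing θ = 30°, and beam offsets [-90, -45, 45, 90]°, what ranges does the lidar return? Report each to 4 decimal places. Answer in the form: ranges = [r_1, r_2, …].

ranges = [0.4850, 6.8639, 0.6005, 0.6697]

beam 1: φ=-90°, α=300°
  cosα=0.5000 sinα=-0.8660 | (2,6) | tMaxX 1.2600 tMaxY 0.4850 | tΔX 2.0000 tΔY 1.1547
    t=0.4850 [y] (2,5) — stop
  → r_1 = 0.4850
beam 2: φ=-45°, α=345°
  cosα=0.9659 sinα=-0.2588 | (2,6) | tMaxX 0.6522 tMaxY 1.6228 | tΔX 1.0353 tΔY 3.8637
    t=0.6522 [x] (3,6)
    t=1.6228 [y] (3,5)
    t=1.6875 [x] (4,5)
    t=2.7228 [x] (5,5)
    t=3.7581 [x] (6,5)
    t=4.7933 [x] (7,5)
    t=5.4865 [y] (7,4)
    t=5.8286 [x] (8,4)
    t=6.8639 [x] (9,4) — stop
  → r_2 = 6.8639
beam 3: φ=45°, α=75°
  cosα=0.2588 sinα=0.9659 | (2,6) | tMaxX 2.4341 tMaxY 0.6005 | tΔX 3.8637 tΔY 1.0353
    t=0.6005 [y] (2,7) — stop
  → r_3 = 0.6005
beam 4: φ=90°, α=120°
  cosα=-0.5000 sinα=0.8660 | (2,6) | tMaxX 0.7400 tMaxY 0.6697 | tΔX 2.0000 tΔY 1.1547
    t=0.6697 [y] (2,7) — stop
  → r_4 = 0.6697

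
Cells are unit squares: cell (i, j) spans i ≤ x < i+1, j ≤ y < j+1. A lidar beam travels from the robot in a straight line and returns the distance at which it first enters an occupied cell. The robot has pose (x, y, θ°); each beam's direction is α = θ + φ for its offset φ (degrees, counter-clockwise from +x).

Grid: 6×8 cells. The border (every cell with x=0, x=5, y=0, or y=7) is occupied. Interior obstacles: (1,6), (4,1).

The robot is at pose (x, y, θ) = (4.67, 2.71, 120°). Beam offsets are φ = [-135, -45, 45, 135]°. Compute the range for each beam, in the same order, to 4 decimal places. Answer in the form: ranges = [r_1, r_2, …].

beam 1: φ=-135°, α=345°
  dir = (cos 345°, sin 345°) = (0.9659, -0.2588); from cell (4,2)
  next x-line at t=0.3416, next y-line at t=2.7432; Δt_x=1.0353, Δt_y=3.8637
    x: enter (5,2) at t=0.3416 ← occupied
  → r_1 = 0.3416
beam 2: φ=-45°, α=75°
  dir = (cos 75°, sin 75°) = (0.2588, 0.9659); from cell (4,2)
  next x-line at t=1.2750, next y-line at t=0.3002; Δt_x=3.8637, Δt_y=1.0353
    y: enter (4,3) at t=0.3002
    x: enter (5,3) at t=1.2750 ← occupied
  → r_2 = 1.2750
beam 3: φ=45°, α=165°
  dir = (cos 165°, sin 165°) = (-0.9659, 0.2588); from cell (4,2)
  next x-line at t=0.6936, next y-line at t=1.1205; Δt_x=1.0353, Δt_y=3.8637
    x: enter (3,2) at t=0.6936
    y: enter (3,3) at t=1.1205
    x: enter (2,3) at t=1.7289
    x: enter (1,3) at t=2.7642
    x: enter (0,3) at t=3.7995 ← occupied
  → r_3 = 3.7995
beam 4: φ=135°, α=255°
  dir = (cos 255°, sin 255°) = (-0.2588, -0.9659); from cell (4,2)
  next x-line at t=2.5887, next y-line at t=0.7350; Δt_x=3.8637, Δt_y=1.0353
    y: enter (4,1) at t=0.7350 ← occupied
  → r_4 = 0.7350

ranges = [0.3416, 1.2750, 3.7995, 0.7350]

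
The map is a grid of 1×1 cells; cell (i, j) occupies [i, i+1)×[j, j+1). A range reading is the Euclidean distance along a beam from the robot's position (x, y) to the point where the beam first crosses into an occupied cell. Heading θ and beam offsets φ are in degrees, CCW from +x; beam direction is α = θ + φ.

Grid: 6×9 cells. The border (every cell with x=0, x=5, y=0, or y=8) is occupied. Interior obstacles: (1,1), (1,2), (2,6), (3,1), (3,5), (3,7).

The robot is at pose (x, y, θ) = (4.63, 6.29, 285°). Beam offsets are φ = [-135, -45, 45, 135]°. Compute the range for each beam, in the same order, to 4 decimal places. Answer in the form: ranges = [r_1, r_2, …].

beam 1: φ=-135°, α=150°
  direction (-0.8660, 0.5000); cell (4,6); t to first gridline: x 0.7275, y 1.4200 (then +1.1547 / +2.0000)
    (3,6) via x @ 0.7275
    (3,7) via y @ 1.4200  # hit
  → r_1 = 1.4200
beam 2: φ=-45°, α=240°
  direction (-0.5000, -0.8660); cell (4,6); t to first gridline: x 1.2600, y 0.3349 (then +2.0000 / +1.1547)
    (4,5) via y @ 0.3349
    (3,5) via x @ 1.2600  # hit
  → r_2 = 1.2600
beam 3: φ=45°, α=330°
  direction (0.8660, -0.5000); cell (4,6); t to first gridline: x 0.4272, y 0.5800 (then +1.1547 / +2.0000)
    (5,6) via x @ 0.4272  # hit
  → r_3 = 0.4272
beam 4: φ=135°, α=60°
  direction (0.5000, 0.8660); cell (4,6); t to first gridline: x 0.7400, y 0.8198 (then +2.0000 / +1.1547)
    (5,6) via x @ 0.7400  # hit
  → r_4 = 0.7400

ranges = [1.4200, 1.2600, 0.4272, 0.7400]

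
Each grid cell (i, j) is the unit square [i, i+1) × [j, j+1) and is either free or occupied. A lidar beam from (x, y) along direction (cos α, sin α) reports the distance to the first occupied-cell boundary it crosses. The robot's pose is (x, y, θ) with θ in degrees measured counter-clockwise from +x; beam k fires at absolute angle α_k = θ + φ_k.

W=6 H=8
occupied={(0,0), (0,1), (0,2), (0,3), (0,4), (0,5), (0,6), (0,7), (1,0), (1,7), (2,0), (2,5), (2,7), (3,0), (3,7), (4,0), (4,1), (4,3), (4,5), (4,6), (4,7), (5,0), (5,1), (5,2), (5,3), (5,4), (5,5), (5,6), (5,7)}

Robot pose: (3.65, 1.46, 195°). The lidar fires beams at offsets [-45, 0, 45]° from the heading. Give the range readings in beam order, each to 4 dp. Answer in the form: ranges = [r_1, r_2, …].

beam 1: φ=-45°, α=150°
  cosα=-0.8660 sinα=0.5000 | (3,1) | tMaxX 0.7506 tMaxY 1.0800 | tΔX 1.1547 tΔY 2.0000
    t=0.7506 [x] (2,1)
    t=1.0800 [y] (2,2)
    t=1.9053 [x] (1,2)
    t=3.0600 [x] (0,2) — stop
  → r_1 = 3.0600
beam 2: φ=0°, α=195°
  cosα=-0.9659 sinα=-0.2588 | (3,1) | tMaxX 0.6729 tMaxY 1.7773 | tΔX 1.0353 tΔY 3.8637
    t=0.6729 [x] (2,1)
    t=1.7082 [x] (1,1)
    t=1.7773 [y] (1,0) — stop
  → r_2 = 1.7773
beam 3: φ=45°, α=240°
  cosα=-0.5000 sinα=-0.8660 | (3,1) | tMaxX 1.3000 tMaxY 0.5312 | tΔX 2.0000 tΔY 1.1547
    t=0.5312 [y] (3,0) — stop
  → r_3 = 0.5312

ranges = [3.0600, 1.7773, 0.5312]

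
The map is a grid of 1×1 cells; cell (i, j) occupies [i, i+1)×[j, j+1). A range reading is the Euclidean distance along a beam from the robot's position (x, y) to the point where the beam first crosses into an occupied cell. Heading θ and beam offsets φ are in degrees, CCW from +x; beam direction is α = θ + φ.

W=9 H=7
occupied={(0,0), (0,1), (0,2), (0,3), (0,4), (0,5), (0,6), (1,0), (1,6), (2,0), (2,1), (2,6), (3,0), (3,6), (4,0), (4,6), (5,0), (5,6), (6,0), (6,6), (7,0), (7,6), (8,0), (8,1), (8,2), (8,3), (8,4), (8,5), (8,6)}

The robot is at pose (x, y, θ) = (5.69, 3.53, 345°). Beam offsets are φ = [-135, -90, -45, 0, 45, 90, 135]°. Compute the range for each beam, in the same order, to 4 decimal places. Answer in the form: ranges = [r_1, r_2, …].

beam 1: φ=-135°, α=210°
  cosα=-0.8660 sinα=-0.5000 | (5,3) | tMaxX 0.7967 tMaxY 1.0600 | tΔX 1.1547 tΔY 2.0000
    t=0.7967 [x] (4,3)
    t=1.0600 [y] (4,2)
    t=1.9514 [x] (3,2)
    t=3.0600 [y] (3,1)
    t=3.1061 [x] (2,1) — stop
  → r_1 = 3.1061
beam 2: φ=-90°, α=255°
  cosα=-0.2588 sinα=-0.9659 | (5,3) | tMaxX 2.6660 tMaxY 0.5487 | tΔX 3.8637 tΔY 1.0353
    t=0.5487 [y] (5,2)
    t=1.5840 [y] (5,1)
    t=2.6192 [y] (5,0) — stop
  → r_2 = 2.6192
beam 3: φ=-45°, α=300°
  cosα=0.5000 sinα=-0.8660 | (5,3) | tMaxX 0.6200 tMaxY 0.6120 | tΔX 2.0000 tΔY 1.1547
    t=0.6120 [y] (5,2)
    t=0.6200 [x] (6,2)
    t=1.7667 [y] (6,1)
    t=2.6200 [x] (7,1)
    t=2.9214 [y] (7,0) — stop
  → r_3 = 2.9214
beam 4: φ=0°, α=345°
  cosα=0.9659 sinα=-0.2588 | (5,3) | tMaxX 0.3209 tMaxY 2.0478 | tΔX 1.0353 tΔY 3.8637
    t=0.3209 [x] (6,3)
    t=1.3562 [x] (7,3)
    t=2.0478 [y] (7,2)
    t=2.3915 [x] (8,2) — stop
  → r_4 = 2.3915
beam 5: φ=45°, α=30°
  cosα=0.8660 sinα=0.5000 | (5,3) | tMaxX 0.3580 tMaxY 0.9400 | tΔX 1.1547 tΔY 2.0000
    t=0.3580 [x] (6,3)
    t=0.9400 [y] (6,4)
    t=1.5127 [x] (7,4)
    t=2.6674 [x] (8,4) — stop
  → r_5 = 2.6674
beam 6: φ=90°, α=75°
  cosα=0.2588 sinα=0.9659 | (5,3) | tMaxX 1.1977 tMaxY 0.4866 | tΔX 3.8637 tΔY 1.0353
    t=0.4866 [y] (5,4)
    t=1.1977 [x] (6,4)
    t=1.5219 [y] (6,5)
    t=2.5571 [y] (6,6) — stop
  → r_6 = 2.5571
beam 7: φ=135°, α=120°
  cosα=-0.5000 sinα=0.8660 | (5,3) | tMaxX 1.3800 tMaxY 0.5427 | tΔX 2.0000 tΔY 1.1547
    t=0.5427 [y] (5,4)
    t=1.3800 [x] (4,4)
    t=1.6974 [y] (4,5)
    t=2.8521 [y] (4,6) — stop
  → r_7 = 2.8521

ranges = [3.1061, 2.6192, 2.9214, 2.3915, 2.6674, 2.5571, 2.8521]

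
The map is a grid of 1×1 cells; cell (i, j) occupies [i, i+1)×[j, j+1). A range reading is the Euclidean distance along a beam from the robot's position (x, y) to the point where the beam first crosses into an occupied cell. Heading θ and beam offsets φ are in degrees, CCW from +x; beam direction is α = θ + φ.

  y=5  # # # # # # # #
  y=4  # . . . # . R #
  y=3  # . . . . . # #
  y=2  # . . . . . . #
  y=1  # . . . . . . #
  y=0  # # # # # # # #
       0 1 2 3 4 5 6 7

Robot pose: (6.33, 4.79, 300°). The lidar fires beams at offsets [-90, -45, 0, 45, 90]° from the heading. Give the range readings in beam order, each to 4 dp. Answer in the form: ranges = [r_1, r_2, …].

ranges = [1.5358, 0.8179, 0.9122, 0.6936, 0.4200]

beam 1: φ=-90°, α=210°
  cosα=-0.8660 sinα=-0.5000 | (6,4) | tMaxX 0.3811 tMaxY 1.5800 | tΔX 1.1547 tΔY 2.0000
    t=0.3811 [x] (5,4)
    t=1.5358 [x] (4,4) — stop
  → r_1 = 1.5358
beam 2: φ=-45°, α=255°
  cosα=-0.2588 sinα=-0.9659 | (6,4) | tMaxX 1.2750 tMaxY 0.8179 | tΔX 3.8637 tΔY 1.0353
    t=0.8179 [y] (6,3) — stop
  → r_2 = 0.8179
beam 3: φ=0°, α=300°
  cosα=0.5000 sinα=-0.8660 | (6,4) | tMaxX 1.3400 tMaxY 0.9122 | tΔX 2.0000 tΔY 1.1547
    t=0.9122 [y] (6,3) — stop
  → r_3 = 0.9122
beam 4: φ=45°, α=345°
  cosα=0.9659 sinα=-0.2588 | (6,4) | tMaxX 0.6936 tMaxY 3.0523 | tΔX 1.0353 tΔY 3.8637
    t=0.6936 [x] (7,4) — stop
  → r_4 = 0.6936
beam 5: φ=90°, α=30°
  cosα=0.8660 sinα=0.5000 | (6,4) | tMaxX 0.7736 tMaxY 0.4200 | tΔX 1.1547 tΔY 2.0000
    t=0.4200 [y] (6,5) — stop
  → r_5 = 0.4200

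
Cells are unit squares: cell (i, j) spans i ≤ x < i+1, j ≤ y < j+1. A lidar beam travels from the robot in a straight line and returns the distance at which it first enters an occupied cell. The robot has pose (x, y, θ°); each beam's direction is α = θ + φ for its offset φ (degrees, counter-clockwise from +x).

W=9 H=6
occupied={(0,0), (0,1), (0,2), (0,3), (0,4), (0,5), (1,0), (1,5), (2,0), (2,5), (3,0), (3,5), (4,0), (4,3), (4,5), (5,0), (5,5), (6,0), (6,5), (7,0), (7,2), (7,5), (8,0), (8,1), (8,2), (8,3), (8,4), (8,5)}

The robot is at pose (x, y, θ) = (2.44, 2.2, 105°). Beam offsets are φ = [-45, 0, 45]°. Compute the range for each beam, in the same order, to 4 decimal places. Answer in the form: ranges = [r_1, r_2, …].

ranges = [3.2332, 2.8988, 1.6628]

beam 1: φ=-45°, α=60°
  d=(0.5000,0.8660)  start (2,2)  tX=1.1200 tY=0.9238  stride 1/|dx|=2.0000 1/|dy|=1.1547
    cross y-line → (2,3), t=0.9238
    cross x-line → (3,3), t=1.1200
    cross y-line → (3,4), t=2.0785
    cross x-line → (4,4), t=3.1200
    cross y-line → (4,5), t=3.2332 (wall)
  → r_1 = 3.2332
beam 2: φ=0°, α=105°
  d=(-0.2588,0.9659)  start (2,2)  tX=1.7000 tY=0.8282  stride 1/|dx|=3.8637 1/|dy|=1.0353
    cross y-line → (2,3), t=0.8282
    cross x-line → (1,3), t=1.7000
    cross y-line → (1,4), t=1.8635
    cross y-line → (1,5), t=2.8988 (wall)
  → r_2 = 2.8988
beam 3: φ=45°, α=150°
  d=(-0.8660,0.5000)  start (2,2)  tX=0.5081 tY=1.6000  stride 1/|dx|=1.1547 1/|dy|=2.0000
    cross x-line → (1,2), t=0.5081
    cross y-line → (1,3), t=1.6000
    cross x-line → (0,3), t=1.6628 (wall)
  → r_3 = 1.6628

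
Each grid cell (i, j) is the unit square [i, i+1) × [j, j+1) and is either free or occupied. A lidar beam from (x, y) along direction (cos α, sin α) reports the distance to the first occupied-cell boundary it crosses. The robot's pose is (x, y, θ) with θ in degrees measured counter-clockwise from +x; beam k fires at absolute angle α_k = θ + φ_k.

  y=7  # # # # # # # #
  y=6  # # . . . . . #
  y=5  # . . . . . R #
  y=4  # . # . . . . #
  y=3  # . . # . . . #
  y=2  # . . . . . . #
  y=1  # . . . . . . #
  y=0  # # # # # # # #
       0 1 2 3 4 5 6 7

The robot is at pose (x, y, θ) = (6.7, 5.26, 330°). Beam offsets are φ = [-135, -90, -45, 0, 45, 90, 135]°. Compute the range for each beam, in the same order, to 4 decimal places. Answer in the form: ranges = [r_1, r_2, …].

beam 1: φ=-135°, α=195°
  direction (-0.9659, -0.2588); cell (6,5); t to first gridline: x 0.7247, y 1.0046 (then +1.0353 / +3.8637)
    (5,5) via x @ 0.7247
    (5,4) via y @ 1.0046
    (4,4) via x @ 1.7600
    (3,4) via x @ 2.7952
    (2,4) via x @ 3.8305  # hit
  → r_1 = 3.8305
beam 2: φ=-90°, α=240°
  direction (-0.5000, -0.8660); cell (6,5); t to first gridline: x 1.4000, y 0.3002 (then +2.0000 / +1.1547)
    (6,4) via y @ 0.3002
    (5,4) via x @ 1.4000
    (5,3) via y @ 1.4549
    (5,2) via y @ 2.6096
    (4,2) via x @ 3.4000
    (4,1) via y @ 3.7643
    (4,0) via y @ 4.9190  # hit
  → r_2 = 4.9190
beam 3: φ=-45°, α=285°
  direction (0.2588, -0.9659); cell (6,5); t to first gridline: x 1.1591, y 0.2692 (then +3.8637 / +1.0353)
    (6,4) via y @ 0.2692
    (7,4) via x @ 1.1591  # hit
  → r_3 = 1.1591
beam 4: φ=0°, α=330°
  direction (0.8660, -0.5000); cell (6,5); t to first gridline: x 0.3464, y 0.5200 (then +1.1547 / +2.0000)
    (7,5) via x @ 0.3464  # hit
  → r_4 = 0.3464
beam 5: φ=45°, α=15°
  direction (0.9659, 0.2588); cell (6,5); t to first gridline: x 0.3106, y 2.8591 (then +1.0353 / +3.8637)
    (7,5) via x @ 0.3106  # hit
  → r_5 = 0.3106
beam 6: φ=90°, α=60°
  direction (0.5000, 0.8660); cell (6,5); t to first gridline: x 0.6000, y 0.8545 (then +2.0000 / +1.1547)
    (7,5) via x @ 0.6000  # hit
  → r_6 = 0.6000
beam 7: φ=135°, α=105°
  direction (-0.2588, 0.9659); cell (6,5); t to first gridline: x 2.7046, y 0.7661 (then +3.8637 / +1.0353)
    (6,6) via y @ 0.7661
    (6,7) via y @ 1.8014  # hit
  → r_7 = 1.8014

ranges = [3.8305, 4.9190, 1.1591, 0.3464, 0.3106, 0.6000, 1.8014]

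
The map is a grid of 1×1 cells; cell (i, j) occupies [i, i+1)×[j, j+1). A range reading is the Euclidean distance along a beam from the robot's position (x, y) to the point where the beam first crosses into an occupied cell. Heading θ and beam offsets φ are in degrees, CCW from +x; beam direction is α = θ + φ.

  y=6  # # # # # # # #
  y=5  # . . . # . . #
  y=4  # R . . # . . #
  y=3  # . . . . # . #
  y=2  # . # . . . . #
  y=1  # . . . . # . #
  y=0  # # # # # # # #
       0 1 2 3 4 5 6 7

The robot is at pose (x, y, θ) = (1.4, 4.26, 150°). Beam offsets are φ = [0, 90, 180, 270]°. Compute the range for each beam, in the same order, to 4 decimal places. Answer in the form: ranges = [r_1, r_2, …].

beam 1: φ=0°, α=150°
  d=(-0.8660,0.5000)  start (1,4)  tX=0.4619 tY=1.4800  stride 1/|dx|=1.1547 1/|dy|=2.0000
    cross x-line → (0,4), t=0.4619 (wall)
  → r_1 = 0.4619
beam 2: φ=90°, α=240°
  d=(-0.5000,-0.8660)  start (1,4)  tX=0.8000 tY=0.3002  stride 1/|dx|=2.0000 1/|dy|=1.1547
    cross y-line → (1,3), t=0.3002
    cross x-line → (0,3), t=0.8000 (wall)
  → r_2 = 0.8000
beam 3: φ=180°, α=330°
  d=(0.8660,-0.5000)  start (1,4)  tX=0.6928 tY=0.5200  stride 1/|dx|=1.1547 1/|dy|=2.0000
    cross y-line → (1,3), t=0.5200
    cross x-line → (2,3), t=0.6928
    cross x-line → (3,3), t=1.8475
    cross y-line → (3,2), t=2.5200
    cross x-line → (4,2), t=3.0022
    cross x-line → (5,2), t=4.1569
    cross y-line → (5,1), t=4.5200 (wall)
  → r_3 = 4.5200
beam 4: φ=270°, α=60°
  d=(0.5000,0.8660)  start (1,4)  tX=1.2000 tY=0.8545  stride 1/|dx|=2.0000 1/|dy|=1.1547
    cross y-line → (1,5), t=0.8545
    cross x-line → (2,5), t=1.2000
    cross y-line → (2,6), t=2.0092 (wall)
  → r_4 = 2.0092

ranges = [0.4619, 0.8000, 4.5200, 2.0092]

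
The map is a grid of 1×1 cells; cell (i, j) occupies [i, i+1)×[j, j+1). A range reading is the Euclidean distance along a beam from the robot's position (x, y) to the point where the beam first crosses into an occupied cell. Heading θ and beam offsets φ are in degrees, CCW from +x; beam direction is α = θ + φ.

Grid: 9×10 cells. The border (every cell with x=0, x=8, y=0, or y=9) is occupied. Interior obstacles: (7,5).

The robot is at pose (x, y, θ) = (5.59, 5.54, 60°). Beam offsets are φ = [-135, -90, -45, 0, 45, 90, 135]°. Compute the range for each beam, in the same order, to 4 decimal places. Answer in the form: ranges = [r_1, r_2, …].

beam 1: φ=-135°, α=285°
  dir = (cos 285°, sin 285°) = (0.2588, -0.9659); from cell (5,5)
  next x-line at t=1.5841, next y-line at t=0.5590; Δt_x=3.8637, Δt_y=1.0353
    y: enter (5,4) at t=0.5590
    x: enter (6,4) at t=1.5841
    y: enter (6,3) at t=1.5943
    y: enter (6,2) at t=2.6296
    y: enter (6,1) at t=3.6649
    y: enter (6,0) at t=4.7002 ← occupied
  → r_1 = 4.7002
beam 2: φ=-90°, α=330°
  dir = (cos 330°, sin 330°) = (0.8660, -0.5000); from cell (5,5)
  next x-line at t=0.4734, next y-line at t=1.0800; Δt_x=1.1547, Δt_y=2.0000
    x: enter (6,5) at t=0.4734
    y: enter (6,4) at t=1.0800
    x: enter (7,4) at t=1.6281
    x: enter (8,4) at t=2.7828 ← occupied
  → r_2 = 2.7828
beam 3: φ=-45°, α=15°
  dir = (cos 15°, sin 15°) = (0.9659, 0.2588); from cell (5,5)
  next x-line at t=0.4245, next y-line at t=1.7773; Δt_x=1.0353, Δt_y=3.8637
    x: enter (6,5) at t=0.4245
    x: enter (7,5) at t=1.4597 ← occupied
  → r_3 = 1.4597
beam 4: φ=0°, α=60°
  dir = (cos 60°, sin 60°) = (0.5000, 0.8660); from cell (5,5)
  next x-line at t=0.8200, next y-line at t=0.5312; Δt_x=2.0000, Δt_y=1.1547
    y: enter (5,6) at t=0.5312
    x: enter (6,6) at t=0.8200
    y: enter (6,7) at t=1.6859
    x: enter (7,7) at t=2.8200
    y: enter (7,8) at t=2.8406
    y: enter (7,9) at t=3.9953 ← occupied
  → r_4 = 3.9953
beam 5: φ=45°, α=105°
  dir = (cos 105°, sin 105°) = (-0.2588, 0.9659); from cell (5,5)
  next x-line at t=2.2796, next y-line at t=0.4762; Δt_x=3.8637, Δt_y=1.0353
    y: enter (5,6) at t=0.4762
    y: enter (5,7) at t=1.5115
    x: enter (4,7) at t=2.2796
    y: enter (4,8) at t=2.5468
    y: enter (4,9) at t=3.5821 ← occupied
  → r_5 = 3.5821
beam 6: φ=90°, α=150°
  dir = (cos 150°, sin 150°) = (-0.8660, 0.5000); from cell (5,5)
  next x-line at t=0.6813, next y-line at t=0.9200; Δt_x=1.1547, Δt_y=2.0000
    x: enter (4,5) at t=0.6813
    y: enter (4,6) at t=0.9200
    x: enter (3,6) at t=1.8360
    y: enter (3,7) at t=2.9200
    x: enter (2,7) at t=2.9907
    x: enter (1,7) at t=4.1454
    y: enter (1,8) at t=4.9200
    x: enter (0,8) at t=5.3001 ← occupied
  → r_6 = 5.3001
beam 7: φ=135°, α=195°
  dir = (cos 195°, sin 195°) = (-0.9659, -0.2588); from cell (5,5)
  next x-line at t=0.6108, next y-line at t=2.0864; Δt_x=1.0353, Δt_y=3.8637
    x: enter (4,5) at t=0.6108
    x: enter (3,5) at t=1.6461
    y: enter (3,4) at t=2.0864
    x: enter (2,4) at t=2.6814
    x: enter (1,4) at t=3.7166
    x: enter (0,4) at t=4.7519 ← occupied
  → r_7 = 4.7519

ranges = [4.7002, 2.7828, 1.4597, 3.9953, 3.5821, 5.3001, 4.7519]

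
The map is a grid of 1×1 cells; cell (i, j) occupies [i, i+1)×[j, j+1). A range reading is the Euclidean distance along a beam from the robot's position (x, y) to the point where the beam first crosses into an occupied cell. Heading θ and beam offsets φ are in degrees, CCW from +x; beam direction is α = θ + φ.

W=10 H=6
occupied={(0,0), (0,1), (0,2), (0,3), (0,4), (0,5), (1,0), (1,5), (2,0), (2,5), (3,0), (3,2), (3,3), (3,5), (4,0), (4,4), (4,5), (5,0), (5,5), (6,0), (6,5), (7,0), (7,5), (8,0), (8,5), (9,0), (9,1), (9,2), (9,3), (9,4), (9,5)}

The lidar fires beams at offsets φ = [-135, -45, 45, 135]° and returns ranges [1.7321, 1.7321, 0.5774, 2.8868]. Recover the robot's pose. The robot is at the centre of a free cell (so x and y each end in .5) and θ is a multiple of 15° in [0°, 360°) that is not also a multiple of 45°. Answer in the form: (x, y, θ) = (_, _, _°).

(x, y, θ) = (2.5, 2.5, 345°)

Candidates: 29 free-cell centres × 16 headings = 464 poses. Raycast each; keep the one whose scan matches to 4 dp.
  (8.5, 2.5, 60°): beam 1 = 1.5529 ≠ 1.7321 ✗
  (5.5, 4.5, 300°): beam 1 = 0.5176 ≠ 1.7321 ✗
  (1.5, 1.5, 150°): beam 1 = 1.9319 ≠ 1.7321 ✗
  (2.5, 2.5, 330°): beam 1 = 1.5529 ≠ 1.7321 ✗
  …
  (2.5, 2.5, 345°): r_1=1.7321, r_2=1.7321, r_3=0.5774, r_4=2.8868 — all match ✓
Unique over the lattice → pose = (2.5, 2.5, 345°).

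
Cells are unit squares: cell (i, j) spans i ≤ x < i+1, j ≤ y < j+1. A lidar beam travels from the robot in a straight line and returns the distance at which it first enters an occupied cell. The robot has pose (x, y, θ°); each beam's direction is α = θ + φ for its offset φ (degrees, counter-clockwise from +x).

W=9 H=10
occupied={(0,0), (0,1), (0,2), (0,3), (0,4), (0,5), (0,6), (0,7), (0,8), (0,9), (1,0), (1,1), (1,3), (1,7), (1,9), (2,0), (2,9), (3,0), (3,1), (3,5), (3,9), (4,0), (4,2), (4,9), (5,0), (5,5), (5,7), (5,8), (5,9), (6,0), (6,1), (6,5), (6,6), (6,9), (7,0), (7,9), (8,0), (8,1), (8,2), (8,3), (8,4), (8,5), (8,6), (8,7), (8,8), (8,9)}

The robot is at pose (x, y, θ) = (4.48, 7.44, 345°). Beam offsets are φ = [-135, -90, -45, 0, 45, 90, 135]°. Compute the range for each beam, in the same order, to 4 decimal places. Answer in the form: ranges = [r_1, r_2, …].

beam 1: φ=-135°, α=210°
  direction (-0.8660, -0.5000); cell (4,7); t to first gridline: x 0.5543, y 0.8800 (then +1.1547 / +2.0000)
    (3,7) via x @ 0.5543
    (3,6) via y @ 0.8800
    (2,6) via x @ 1.7090
    (1,6) via x @ 2.8637
    (1,5) via y @ 2.8800
    (0,5) via x @ 4.0184  # hit
  → r_1 = 4.0184
beam 2: φ=-90°, α=255°
  direction (-0.2588, -0.9659); cell (4,7); t to first gridline: x 1.8546, y 0.4555 (then +3.8637 / +1.0353)
    (4,6) via y @ 0.4555
    (4,5) via y @ 1.4908
    (3,5) via x @ 1.8546  # hit
  → r_2 = 1.8546
beam 3: φ=-45°, α=300°
  direction (0.5000, -0.8660); cell (4,7); t to first gridline: x 1.0400, y 0.5081 (then +2.0000 / +1.1547)
    (4,6) via y @ 0.5081
    (5,6) via x @ 1.0400
    (5,5) via y @ 1.6628  # hit
  → r_3 = 1.6628
beam 4: φ=0°, α=345°
  direction (0.9659, -0.2588); cell (4,7); t to first gridline: x 0.5383, y 1.7000 (then +1.0353 / +3.8637)
    (5,7) via x @ 0.5383  # hit
  → r_4 = 0.5383
beam 5: φ=45°, α=30°
  direction (0.8660, 0.5000); cell (4,7); t to first gridline: x 0.6004, y 1.1200 (then +1.1547 / +2.0000)
    (5,7) via x @ 0.6004  # hit
  → r_5 = 0.6004
beam 6: φ=90°, α=75°
  direction (0.2588, 0.9659); cell (4,7); t to first gridline: x 2.0091, y 0.5798 (then +3.8637 / +1.0353)
    (4,8) via y @ 0.5798
    (4,9) via y @ 1.6150  # hit
  → r_6 = 1.6150
beam 7: φ=135°, α=120°
  direction (-0.5000, 0.8660); cell (4,7); t to first gridline: x 0.9600, y 0.6466 (then +2.0000 / +1.1547)
    (4,8) via y @ 0.6466
    (3,8) via x @ 0.9600
    (3,9) via y @ 1.8013  # hit
  → r_7 = 1.8013

ranges = [4.0184, 1.8546, 1.6628, 0.5383, 0.6004, 1.6150, 1.8013]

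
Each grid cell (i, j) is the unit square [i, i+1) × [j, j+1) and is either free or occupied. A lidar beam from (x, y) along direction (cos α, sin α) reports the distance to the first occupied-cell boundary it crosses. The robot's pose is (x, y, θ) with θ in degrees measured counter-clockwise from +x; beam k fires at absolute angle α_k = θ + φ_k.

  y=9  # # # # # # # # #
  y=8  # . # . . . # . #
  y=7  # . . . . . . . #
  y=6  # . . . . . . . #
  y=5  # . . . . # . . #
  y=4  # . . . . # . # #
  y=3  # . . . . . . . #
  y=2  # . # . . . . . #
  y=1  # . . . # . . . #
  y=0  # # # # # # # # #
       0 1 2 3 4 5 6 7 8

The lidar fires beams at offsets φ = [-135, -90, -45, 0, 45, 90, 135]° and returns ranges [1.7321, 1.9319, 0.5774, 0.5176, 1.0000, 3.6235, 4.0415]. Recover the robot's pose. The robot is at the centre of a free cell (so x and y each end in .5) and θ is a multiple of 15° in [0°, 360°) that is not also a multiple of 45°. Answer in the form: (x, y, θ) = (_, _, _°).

The pose lattice has 49·16 = 784 candidates. Test each by forward raycasting.
  (3.5, 6.5, 165°): beam 1 = 3.0000 ≠ 1.7321 ✗
  (2.5, 6.5, 15°): beam 1 = 3.0000 ≠ 1.7321 ✗
  (3.5, 5.5, 240°): beam 1 = 2.5882 ≠ 1.7321 ✗
  (4.5, 6.5, 345°): beam 1 = 4.0415 ≠ 1.7321 ✗
  …
  (1.5, 6.5, 195°): r_1=1.7321, r_2=1.9319, r_3=0.5774, r_4=0.5176, r_5=1.0000, r_6=3.6235, r_7=4.0415 — all match ✓
No second candidate reproduces the full scan.

(x, y, θ) = (1.5, 6.5, 195°)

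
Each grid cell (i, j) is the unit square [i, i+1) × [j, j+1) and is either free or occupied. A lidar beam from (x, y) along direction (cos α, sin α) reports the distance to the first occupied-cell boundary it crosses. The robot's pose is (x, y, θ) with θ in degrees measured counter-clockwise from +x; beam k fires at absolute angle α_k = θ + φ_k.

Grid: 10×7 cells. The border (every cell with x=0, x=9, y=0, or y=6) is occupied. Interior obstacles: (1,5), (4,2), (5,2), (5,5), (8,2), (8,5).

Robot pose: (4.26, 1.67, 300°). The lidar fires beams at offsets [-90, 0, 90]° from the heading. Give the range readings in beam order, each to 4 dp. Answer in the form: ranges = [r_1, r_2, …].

beam 1: φ=-90°, α=210°
  direction (-0.8660, -0.5000); cell (4,1); t to first gridline: x 0.3002, y 1.3400 (then +1.1547 / +2.0000)
    (3,1) via x @ 0.3002
    (3,0) via y @ 1.3400  # hit
  → r_1 = 1.3400
beam 2: φ=0°, α=300°
  direction (0.5000, -0.8660); cell (4,1); t to first gridline: x 1.4800, y 0.7736 (then +2.0000 / +1.1547)
    (4,0) via y @ 0.7736  # hit
  → r_2 = 0.7736
beam 3: φ=90°, α=30°
  direction (0.8660, 0.5000); cell (4,1); t to first gridline: x 0.8545, y 0.6600 (then +1.1547 / +2.0000)
    (4,2) via y @ 0.6600  # hit
  → r_3 = 0.6600

ranges = [1.3400, 0.7736, 0.6600]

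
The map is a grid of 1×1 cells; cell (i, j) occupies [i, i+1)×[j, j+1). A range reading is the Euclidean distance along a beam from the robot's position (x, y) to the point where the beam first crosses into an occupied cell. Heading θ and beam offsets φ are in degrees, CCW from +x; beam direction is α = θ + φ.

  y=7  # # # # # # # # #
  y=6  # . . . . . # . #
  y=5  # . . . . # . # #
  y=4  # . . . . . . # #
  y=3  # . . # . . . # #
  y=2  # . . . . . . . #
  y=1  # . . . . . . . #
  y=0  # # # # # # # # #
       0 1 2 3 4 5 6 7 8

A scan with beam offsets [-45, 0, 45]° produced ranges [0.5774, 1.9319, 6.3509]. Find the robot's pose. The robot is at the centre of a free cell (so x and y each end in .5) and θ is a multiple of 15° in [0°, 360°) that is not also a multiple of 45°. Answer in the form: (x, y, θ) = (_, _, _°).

(x, y, θ) = (1.5, 1.5, 345°)

Candidates: 36 free-cell centres × 16 headings = 576 poses. Raycast each; keep the one whose scan matches to 4 dp.
  (2.5, 4.5, 195°): beam 1 = 1.7321 ≠ 0.5774 ✗
  (5.5, 6.5, 150°): beam 1 = 0.5176 ≠ 0.5774 ✗
  (2.5, 3.5, 300°): beam 1 = 2.5882 ≠ 0.5774 ✗
  (2.5, 6.5, 105°): beam 2 = 0.5176 ≠ 1.9319 ✗
  (5.5, 6.5, 300°): beam 1 = 0.5176 ≠ 0.5774 ✗
  …
  (1.5, 1.5, 345°): r_1=0.5774, r_2=1.9319, r_3=6.3509 — all match ✓
Unique over the lattice → pose = (1.5, 1.5, 345°).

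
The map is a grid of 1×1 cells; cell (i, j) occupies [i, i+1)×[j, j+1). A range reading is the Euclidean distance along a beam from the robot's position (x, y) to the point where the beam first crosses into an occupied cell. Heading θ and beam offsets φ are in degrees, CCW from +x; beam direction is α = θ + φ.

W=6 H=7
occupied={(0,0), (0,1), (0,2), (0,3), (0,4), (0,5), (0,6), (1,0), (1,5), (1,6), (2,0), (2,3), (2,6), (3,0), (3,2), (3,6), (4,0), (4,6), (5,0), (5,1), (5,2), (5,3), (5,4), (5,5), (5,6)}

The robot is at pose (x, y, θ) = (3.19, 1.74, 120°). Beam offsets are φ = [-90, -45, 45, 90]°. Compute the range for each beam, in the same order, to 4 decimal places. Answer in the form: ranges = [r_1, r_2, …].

ranges = [0.5200, 0.2692, 2.2673, 1.4800]

beam 1: φ=-90°, α=30°
  cosα=0.8660 sinα=0.5000 | (3,1) | tMaxX 0.9353 tMaxY 0.5200 | tΔX 1.1547 tΔY 2.0000
    t=0.5200 [y] (3,2) — stop
  → r_1 = 0.5200
beam 2: φ=-45°, α=75°
  cosα=0.2588 sinα=0.9659 | (3,1) | tMaxX 3.1296 tMaxY 0.2692 | tΔX 3.8637 tΔY 1.0353
    t=0.2692 [y] (3,2) — stop
  → r_2 = 0.2692
beam 3: φ=45°, α=165°
  cosα=-0.9659 sinα=0.2588 | (3,1) | tMaxX 0.1967 tMaxY 1.0046 | tΔX 1.0353 tΔY 3.8637
    t=0.1967 [x] (2,1)
    t=1.0046 [y] (2,2)
    t=1.2320 [x] (1,2)
    t=2.2673 [x] (0,2) — stop
  → r_3 = 2.2673
beam 4: φ=90°, α=210°
  cosα=-0.8660 sinα=-0.5000 | (3,1) | tMaxX 0.2194 tMaxY 1.4800 | tΔX 1.1547 tΔY 2.0000
    t=0.2194 [x] (2,1)
    t=1.3741 [x] (1,1)
    t=1.4800 [y] (1,0) — stop
  → r_4 = 1.4800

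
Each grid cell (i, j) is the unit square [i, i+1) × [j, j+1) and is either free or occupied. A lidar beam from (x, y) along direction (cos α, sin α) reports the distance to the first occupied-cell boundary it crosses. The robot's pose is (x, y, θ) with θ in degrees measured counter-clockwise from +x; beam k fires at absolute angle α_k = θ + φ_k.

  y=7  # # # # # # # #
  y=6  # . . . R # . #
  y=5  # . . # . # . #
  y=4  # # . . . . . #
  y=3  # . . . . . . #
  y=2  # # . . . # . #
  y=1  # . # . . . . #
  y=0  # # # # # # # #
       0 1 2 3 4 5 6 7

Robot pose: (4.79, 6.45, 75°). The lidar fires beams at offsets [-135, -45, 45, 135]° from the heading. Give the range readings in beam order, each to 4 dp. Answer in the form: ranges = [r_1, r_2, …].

ranges = [0.4200, 0.2425, 0.6351, 0.9122]

beam 1: φ=-135°, α=300°
  cosα=0.5000 sinα=-0.8660 | (4,6) | tMaxX 0.4200 tMaxY 0.5196 | tΔX 2.0000 tΔY 1.1547
    t=0.4200 [x] (5,6) — stop
  → r_1 = 0.4200
beam 2: φ=-45°, α=30°
  cosα=0.8660 sinα=0.5000 | (4,6) | tMaxX 0.2425 tMaxY 1.1000 | tΔX 1.1547 tΔY 2.0000
    t=0.2425 [x] (5,6) — stop
  → r_2 = 0.2425
beam 3: φ=45°, α=120°
  cosα=-0.5000 sinα=0.8660 | (4,6) | tMaxX 1.5800 tMaxY 0.6351 | tΔX 2.0000 tΔY 1.1547
    t=0.6351 [y] (4,7) — stop
  → r_3 = 0.6351
beam 4: φ=135°, α=210°
  cosα=-0.8660 sinα=-0.5000 | (4,6) | tMaxX 0.9122 tMaxY 0.9000 | tΔX 1.1547 tΔY 2.0000
    t=0.9000 [y] (4,5)
    t=0.9122 [x] (3,5) — stop
  → r_4 = 0.9122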